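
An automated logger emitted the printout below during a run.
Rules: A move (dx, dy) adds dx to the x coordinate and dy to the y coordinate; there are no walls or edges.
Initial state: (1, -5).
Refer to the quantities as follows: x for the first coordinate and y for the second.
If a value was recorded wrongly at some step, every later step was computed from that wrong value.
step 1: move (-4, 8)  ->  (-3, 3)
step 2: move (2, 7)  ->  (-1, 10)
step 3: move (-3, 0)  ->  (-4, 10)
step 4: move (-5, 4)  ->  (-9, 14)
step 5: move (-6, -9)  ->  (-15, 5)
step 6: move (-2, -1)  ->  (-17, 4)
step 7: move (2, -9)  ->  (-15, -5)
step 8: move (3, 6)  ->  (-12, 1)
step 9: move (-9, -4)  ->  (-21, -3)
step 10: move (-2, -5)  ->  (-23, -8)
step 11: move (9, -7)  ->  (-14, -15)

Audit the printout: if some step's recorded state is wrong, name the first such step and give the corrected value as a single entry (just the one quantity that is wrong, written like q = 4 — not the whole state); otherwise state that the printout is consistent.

no error

Step 1: x = 1 + (-4) = -3, y = -5 + (8) = 3 — consistent with the printout.
Step 2: x = -3 + (2) = -1, y = 3 + (7) = 10 — verified.
Step 3: x = -1 + (-3) = -4, y = 10 + (0) = 10 — consistent with the printout.
Step 4: x = -4 + (-5) = -9, y = 10 + (4) = 14 — verified.
Step 5: x = -9 + (-6) = -15, y = 14 + (-9) = 5 — checks out.
Step 6: x = -15 + (-2) = -17, y = 5 + (-1) = 4 — verified.
Step 7: x = -17 + (2) = -15, y = 4 + (-9) = -5 — matches.
Step 8: x = -15 + (3) = -12, y = -5 + (6) = 1 — no discrepancy.
Step 9: x = -12 + (-9) = -21, y = 1 + (-4) = -3 — confirmed correct.
Step 10: x = -21 + (-2) = -23, y = -3 + (-5) = -8 — exactly as logged.
Step 11: x = -23 + (9) = -14, y = -8 + (-7) = -15 — in agreement.
Every step is consistent.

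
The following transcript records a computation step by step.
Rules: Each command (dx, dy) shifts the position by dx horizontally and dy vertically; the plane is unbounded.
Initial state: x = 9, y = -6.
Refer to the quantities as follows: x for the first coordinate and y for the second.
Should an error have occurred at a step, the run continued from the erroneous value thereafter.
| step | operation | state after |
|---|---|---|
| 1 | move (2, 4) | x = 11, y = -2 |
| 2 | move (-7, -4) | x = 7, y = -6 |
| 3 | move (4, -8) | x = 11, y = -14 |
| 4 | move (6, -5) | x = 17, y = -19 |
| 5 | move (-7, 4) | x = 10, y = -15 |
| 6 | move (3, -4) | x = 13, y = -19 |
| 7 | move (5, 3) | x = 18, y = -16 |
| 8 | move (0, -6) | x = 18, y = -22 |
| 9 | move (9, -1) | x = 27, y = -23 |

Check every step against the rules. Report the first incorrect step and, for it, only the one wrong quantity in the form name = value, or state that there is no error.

step 2, x = 4

1. x = 9 + (2) = 11, y = -6 + (4) = -2 (no discrepancy)
2. x = 11 + (-7) = 4, y = -2 + (-4) = -6 (the transcript disagrees here)
Step 2 is the first one off; corrected, x = 4.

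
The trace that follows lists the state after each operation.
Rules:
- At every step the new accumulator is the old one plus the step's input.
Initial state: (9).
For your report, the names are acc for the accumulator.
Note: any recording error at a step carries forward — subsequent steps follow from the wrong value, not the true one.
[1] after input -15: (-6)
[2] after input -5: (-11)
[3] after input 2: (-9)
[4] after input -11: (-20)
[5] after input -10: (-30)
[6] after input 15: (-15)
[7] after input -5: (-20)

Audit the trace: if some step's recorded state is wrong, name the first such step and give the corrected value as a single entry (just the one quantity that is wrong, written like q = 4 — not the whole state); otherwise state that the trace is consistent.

Recomputing the run from the initial state:
step 1: acc = -6
step 2: acc = -11
step 3: acc = -9
step 4: acc = -20
step 5: acc = -30
step 6: acc = -15
step 7: acc = -20
This matches the trace at every step.

no error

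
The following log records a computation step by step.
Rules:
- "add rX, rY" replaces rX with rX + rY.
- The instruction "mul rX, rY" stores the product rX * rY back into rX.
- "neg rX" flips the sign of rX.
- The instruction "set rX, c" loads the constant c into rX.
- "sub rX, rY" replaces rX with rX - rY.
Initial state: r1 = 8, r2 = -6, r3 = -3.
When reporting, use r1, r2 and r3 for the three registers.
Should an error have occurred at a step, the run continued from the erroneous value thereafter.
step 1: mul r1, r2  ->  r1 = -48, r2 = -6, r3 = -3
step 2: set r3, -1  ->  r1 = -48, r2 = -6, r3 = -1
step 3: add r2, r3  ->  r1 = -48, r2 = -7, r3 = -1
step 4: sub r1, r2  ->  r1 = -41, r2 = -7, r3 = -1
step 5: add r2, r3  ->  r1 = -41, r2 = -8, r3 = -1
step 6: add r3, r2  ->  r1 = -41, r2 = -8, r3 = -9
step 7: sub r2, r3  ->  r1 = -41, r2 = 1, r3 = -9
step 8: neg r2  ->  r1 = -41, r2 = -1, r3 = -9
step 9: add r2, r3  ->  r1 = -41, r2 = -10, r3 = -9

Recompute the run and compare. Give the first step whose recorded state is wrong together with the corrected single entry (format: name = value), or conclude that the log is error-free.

step 1: r1 = 8 * -6 = -48 -> matches
step 2: r3 = -1 -> consistent with the log
step 3: r2 = -6 + -1 = -7 -> checks out
step 4: r1 = -48 - -7 = -41 -> checks out
step 5: r2 = -7 + -1 = -8 -> matches
step 6: r3 = -1 + -8 = -9 -> in agreement
step 7: r2 = -8 - -9 = 1 -> consistent with the log
step 8: r2 = -(1) = -1 -> checks out
step 9: r2 = -1 + -9 = -10 -> verified
Nothing is out of place; the run is error-free.

no error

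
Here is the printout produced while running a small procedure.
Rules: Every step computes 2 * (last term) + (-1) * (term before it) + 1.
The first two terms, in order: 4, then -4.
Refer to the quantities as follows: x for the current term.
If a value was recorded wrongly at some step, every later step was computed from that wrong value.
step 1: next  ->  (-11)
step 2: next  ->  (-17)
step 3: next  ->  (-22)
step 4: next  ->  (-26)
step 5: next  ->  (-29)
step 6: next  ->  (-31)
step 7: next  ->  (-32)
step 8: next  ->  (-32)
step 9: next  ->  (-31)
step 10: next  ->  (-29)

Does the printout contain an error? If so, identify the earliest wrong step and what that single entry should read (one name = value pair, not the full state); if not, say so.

1. x = 2*(-4) + (-1)*(4) + (1) = -11 (checks out)
2. x = 2*(-11) + (-1)*(-4) + (1) = -17 (matches)
3. x = 2*(-17) + (-1)*(-11) + (1) = -22 (same as recorded)
4. x = 2*(-22) + (-1)*(-17) + (1) = -26 (matches)
5. x = 2*(-26) + (-1)*(-22) + (1) = -29 (no discrepancy)
6. x = 2*(-29) + (-1)*(-26) + (1) = -31 (exactly as logged)
7. x = 2*(-31) + (-1)*(-29) + (1) = -32 (agrees with the printout)
8. x = 2*(-32) + (-1)*(-31) + (1) = -32 (checks out)
9. x = 2*(-32) + (-1)*(-32) + (1) = -31 (same as recorded)
10. x = 2*(-31) + (-1)*(-32) + (1) = -29 (same as recorded)
Each recorded entry agrees with the recomputation.

no error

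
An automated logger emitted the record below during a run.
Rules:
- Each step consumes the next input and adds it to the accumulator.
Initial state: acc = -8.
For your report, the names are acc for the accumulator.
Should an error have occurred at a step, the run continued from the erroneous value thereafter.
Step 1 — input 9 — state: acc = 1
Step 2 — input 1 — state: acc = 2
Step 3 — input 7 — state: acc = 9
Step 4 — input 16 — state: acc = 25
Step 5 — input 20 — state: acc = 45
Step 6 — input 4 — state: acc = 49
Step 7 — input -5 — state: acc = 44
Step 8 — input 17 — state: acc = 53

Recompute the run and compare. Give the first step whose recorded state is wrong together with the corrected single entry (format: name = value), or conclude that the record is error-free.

step 8, acc = 61

Step 1: acc = -8 + 9 = 1 — verified.
Step 2: acc = 1 + 1 = 2 — agrees with the record.
Step 3: acc = 2 + 7 = 9 — agrees with the record.
Step 4: acc = 9 + 16 = 25 — agrees with the record.
Step 5: acc = 25 + 20 = 45 — in agreement.
Step 6: acc = 45 + 4 = 49 — confirmed correct.
Step 7: acc = 49 + -5 = 44 — checks out.
Step 8: acc = 44 + 17 = 61 — the entry is off here.
Step 8 is the first one off; corrected, acc = 61.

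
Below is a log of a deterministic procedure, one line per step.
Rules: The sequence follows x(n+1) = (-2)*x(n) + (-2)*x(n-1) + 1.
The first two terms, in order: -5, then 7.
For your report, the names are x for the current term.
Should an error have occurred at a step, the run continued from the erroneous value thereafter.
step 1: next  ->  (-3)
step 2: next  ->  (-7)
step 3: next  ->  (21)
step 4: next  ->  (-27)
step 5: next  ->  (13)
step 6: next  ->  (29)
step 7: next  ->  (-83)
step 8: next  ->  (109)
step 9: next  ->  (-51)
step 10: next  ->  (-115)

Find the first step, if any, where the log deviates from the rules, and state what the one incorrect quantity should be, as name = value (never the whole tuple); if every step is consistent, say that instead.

step 1: x = -2*(7) + (-2)*(-5) + (1) = -3 -> matches
step 2: x = -2*(-3) + (-2)*(7) + (1) = -7 -> exactly as logged
step 3: x = -2*(-7) + (-2)*(-3) + (1) = 21 -> consistent with the log
step 4: x = -2*(21) + (-2)*(-7) + (1) = -27 -> no discrepancy
step 5: x = -2*(-27) + (-2)*(21) + (1) = 13 -> exactly as logged
step 6: x = -2*(13) + (-2)*(-27) + (1) = 29 -> no discrepancy
step 7: x = -2*(29) + (-2)*(13) + (1) = -83 -> same as recorded
step 8: x = -2*(-83) + (-2)*(29) + (1) = 109 -> verified
step 9: x = -2*(109) + (-2)*(-83) + (1) = -51 -> checks out
step 10: x = -2*(-51) + (-2)*(109) + (1) = -115 -> in agreement
No step deviates from the rules.

no error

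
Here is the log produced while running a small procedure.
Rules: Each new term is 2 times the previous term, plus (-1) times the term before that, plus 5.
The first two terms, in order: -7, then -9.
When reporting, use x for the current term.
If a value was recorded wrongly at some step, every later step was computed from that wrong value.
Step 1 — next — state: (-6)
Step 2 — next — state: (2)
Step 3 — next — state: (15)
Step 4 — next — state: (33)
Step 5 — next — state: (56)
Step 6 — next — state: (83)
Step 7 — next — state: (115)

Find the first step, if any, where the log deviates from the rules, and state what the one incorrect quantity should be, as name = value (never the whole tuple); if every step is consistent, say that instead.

1. x = 2*(-9) + (-1)*(-7) + (5) = -6 (exactly as logged)
2. x = 2*(-6) + (-1)*(-9) + (5) = 2 (consistent with the log)
3. x = 2*(2) + (-1)*(-6) + (5) = 15 (no discrepancy)
4. x = 2*(15) + (-1)*(2) + (5) = 33 (no discrepancy)
5. x = 2*(33) + (-1)*(15) + (5) = 56 (in agreement)
6. x = 2*(56) + (-1)*(33) + (5) = 84 (not what was recorded)
Conclusion: step 6 carries the first error; the entry should be x = 84.

step 6, x = 84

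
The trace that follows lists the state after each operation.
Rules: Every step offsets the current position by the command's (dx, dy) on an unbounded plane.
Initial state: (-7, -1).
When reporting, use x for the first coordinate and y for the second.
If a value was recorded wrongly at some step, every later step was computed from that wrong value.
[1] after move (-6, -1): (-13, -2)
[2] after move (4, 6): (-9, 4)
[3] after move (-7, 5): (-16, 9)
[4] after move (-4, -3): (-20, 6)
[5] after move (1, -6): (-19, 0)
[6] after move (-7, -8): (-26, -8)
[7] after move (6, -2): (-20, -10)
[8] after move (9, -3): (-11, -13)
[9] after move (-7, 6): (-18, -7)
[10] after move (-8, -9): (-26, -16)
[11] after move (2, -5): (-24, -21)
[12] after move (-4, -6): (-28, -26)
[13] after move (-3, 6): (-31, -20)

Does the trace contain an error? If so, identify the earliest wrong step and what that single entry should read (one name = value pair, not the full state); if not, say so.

Step 1: x = -7 + (-6) = -13, y = -1 + (-1) = -2 — exactly as logged.
Step 2: x = -13 + (4) = -9, y = -2 + (6) = 4 — matches.
Step 3: x = -9 + (-7) = -16, y = 4 + (5) = 9 — consistent with the trace.
Step 4: x = -16 + (-4) = -20, y = 9 + (-3) = 6 — verified.
Step 5: x = -20 + (1) = -19, y = 6 + (-6) = 0 — in agreement.
Step 6: x = -19 + (-7) = -26, y = 0 + (-8) = -8 — confirmed correct.
Step 7: x = -26 + (6) = -20, y = -8 + (-2) = -10 — verified.
Step 8: x = -20 + (9) = -11, y = -10 + (-3) = -13 — matches.
Step 9: x = -11 + (-7) = -18, y = -13 + (6) = -7 — exactly as logged.
Step 10: x = -18 + (-8) = -26, y = -7 + (-9) = -16 — verified.
Step 11: x = -26 + (2) = -24, y = -16 + (-5) = -21 — consistent with the trace.
Step 12: x = -24 + (-4) = -28, y = -21 + (-6) = -27 — a discrepancy with the trace.
The earliest wrong entry is at step 12: it should read y = -27.

step 12, y = -27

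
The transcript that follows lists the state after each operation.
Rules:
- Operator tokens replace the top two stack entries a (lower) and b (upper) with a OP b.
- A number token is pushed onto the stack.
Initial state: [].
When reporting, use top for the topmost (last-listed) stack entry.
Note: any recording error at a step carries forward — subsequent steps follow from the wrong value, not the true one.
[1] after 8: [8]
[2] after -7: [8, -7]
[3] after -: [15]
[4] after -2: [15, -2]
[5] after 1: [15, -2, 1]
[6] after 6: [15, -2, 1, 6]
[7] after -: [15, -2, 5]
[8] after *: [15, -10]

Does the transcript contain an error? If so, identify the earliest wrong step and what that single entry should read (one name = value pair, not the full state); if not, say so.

Recomputing the run from the initial state:
step 1: [8]
step 2: [8, -7]
step 3: [15]
step 4: [15, -2]
step 5: [15, -2, 1]
step 6: [15, -2, 1, 6]
step 7: [15, -2, -5]
step 8: [15, 10]
The first disagreement with the transcript is at step 7, where the value should be top = -5.

step 7, top = -5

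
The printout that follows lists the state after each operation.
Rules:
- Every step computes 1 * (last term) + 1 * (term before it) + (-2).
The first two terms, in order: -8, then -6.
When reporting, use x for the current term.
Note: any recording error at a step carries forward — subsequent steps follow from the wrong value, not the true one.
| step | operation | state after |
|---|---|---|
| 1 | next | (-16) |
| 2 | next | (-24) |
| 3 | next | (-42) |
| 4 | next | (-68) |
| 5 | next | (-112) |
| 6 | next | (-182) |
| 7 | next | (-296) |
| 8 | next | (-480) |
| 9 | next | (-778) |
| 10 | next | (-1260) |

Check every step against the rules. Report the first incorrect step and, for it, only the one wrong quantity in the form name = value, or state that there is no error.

Recomputing the run from the initial state:
step 1: x = -16
step 2: x = -24
step 3: x = -42
step 4: x = -68
step 5: x = -112
step 6: x = -182
step 7: x = -296
step 8: x = -480
step 9: x = -778
step 10: x = -1260
This matches the printout at every step.

no error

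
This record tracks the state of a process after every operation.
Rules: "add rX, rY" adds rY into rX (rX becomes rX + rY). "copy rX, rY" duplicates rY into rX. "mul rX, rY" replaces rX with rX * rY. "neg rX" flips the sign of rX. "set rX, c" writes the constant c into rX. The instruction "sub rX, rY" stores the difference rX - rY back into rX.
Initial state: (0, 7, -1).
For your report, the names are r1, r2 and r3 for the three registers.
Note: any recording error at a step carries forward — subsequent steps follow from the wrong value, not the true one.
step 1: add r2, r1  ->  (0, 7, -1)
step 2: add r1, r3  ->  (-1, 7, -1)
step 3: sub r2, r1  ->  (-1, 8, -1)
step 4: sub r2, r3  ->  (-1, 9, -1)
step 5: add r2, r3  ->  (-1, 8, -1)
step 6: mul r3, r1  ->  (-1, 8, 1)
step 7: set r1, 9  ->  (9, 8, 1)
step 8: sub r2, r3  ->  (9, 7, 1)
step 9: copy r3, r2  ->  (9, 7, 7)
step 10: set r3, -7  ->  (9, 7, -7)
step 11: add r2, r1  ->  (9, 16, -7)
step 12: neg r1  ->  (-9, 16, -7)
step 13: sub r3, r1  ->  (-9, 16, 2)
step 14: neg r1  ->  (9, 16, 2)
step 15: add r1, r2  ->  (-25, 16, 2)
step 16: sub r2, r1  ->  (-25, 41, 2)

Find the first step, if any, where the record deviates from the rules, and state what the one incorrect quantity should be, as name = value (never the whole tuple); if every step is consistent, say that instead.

Step 1: r2 = 7 + 0 = 7 — checks out.
Step 2: r1 = 0 + -1 = -1 — confirmed correct.
Step 3: r2 = 7 - -1 = 8 — checks out.
Step 4: r2 = 8 - -1 = 9 — consistent with the record.
Step 5: r2 = 9 + -1 = 8 — matches.
Step 6: r3 = -1 * -1 = 1 — matches.
Step 7: r1 = 9 — matches.
Step 8: r2 = 8 - 1 = 7 — same as recorded.
Step 9: r3 = 7 — exactly as logged.
Step 10: r3 = -7 — consistent with the record.
Step 11: r2 = 7 + 9 = 16 — verified.
Step 12: r1 = -(9) = -9 — confirmed correct.
Step 13: r3 = -7 - -9 = 2 — matches.
Step 14: r1 = -(-9) = 9 — same as recorded.
Step 15: r1 = 9 + 16 = 25 — first mismatch against the record.
That makes step 15 the first incorrect line — r1 = 25 is what it should show.

step 15, r1 = 25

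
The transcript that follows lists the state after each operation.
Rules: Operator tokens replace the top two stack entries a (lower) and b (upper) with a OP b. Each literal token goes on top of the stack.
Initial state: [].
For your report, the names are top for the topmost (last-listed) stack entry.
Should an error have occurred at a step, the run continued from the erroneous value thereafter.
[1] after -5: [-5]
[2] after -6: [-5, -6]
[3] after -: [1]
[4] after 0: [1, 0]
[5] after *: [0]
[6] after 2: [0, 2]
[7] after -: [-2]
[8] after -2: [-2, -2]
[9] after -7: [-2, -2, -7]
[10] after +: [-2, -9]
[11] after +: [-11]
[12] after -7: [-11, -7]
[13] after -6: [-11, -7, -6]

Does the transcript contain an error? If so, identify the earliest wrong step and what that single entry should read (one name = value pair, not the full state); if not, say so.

Recomputing the run from the initial state:
step 1: [-5]
step 2: [-5, -6]
step 3: [1]
step 4: [1, 0]
step 5: [0]
step 6: [0, 2]
step 7: [-2]
step 8: [-2, -2]
step 9: [-2, -2, -7]
step 10: [-2, -9]
step 11: [-11]
step 12: [-11, -7]
step 13: [-11, -7, -6]
This matches the transcript at every step.

no error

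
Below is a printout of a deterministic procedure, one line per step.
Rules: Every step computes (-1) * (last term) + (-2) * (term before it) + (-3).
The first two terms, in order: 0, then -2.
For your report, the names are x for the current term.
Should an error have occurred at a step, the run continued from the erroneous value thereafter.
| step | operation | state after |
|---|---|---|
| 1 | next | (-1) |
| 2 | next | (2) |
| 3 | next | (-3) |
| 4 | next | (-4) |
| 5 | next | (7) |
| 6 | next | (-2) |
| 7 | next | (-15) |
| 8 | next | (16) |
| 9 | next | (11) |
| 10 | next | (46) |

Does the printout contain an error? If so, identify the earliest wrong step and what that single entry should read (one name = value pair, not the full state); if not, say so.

step 10, x = -46

step 1: x = -1*(-2) + (-2)*(0) + (-3) = -1 -> matches
step 2: x = -1*(-1) + (-2)*(-2) + (-3) = 2 -> in agreement
step 3: x = -1*(2) + (-2)*(-1) + (-3) = -3 -> agrees with the printout
step 4: x = -1*(-3) + (-2)*(2) + (-3) = -4 -> in agreement
step 5: x = -1*(-4) + (-2)*(-3) + (-3) = 7 -> same as recorded
step 6: x = -1*(7) + (-2)*(-4) + (-3) = -2 -> verified
step 7: x = -1*(-2) + (-2)*(7) + (-3) = -15 -> no discrepancy
step 8: x = -1*(-15) + (-2)*(-2) + (-3) = 16 -> confirmed correct
step 9: x = -1*(16) + (-2)*(-15) + (-3) = 11 -> in agreement
step 10: x = -1*(11) + (-2)*(16) + (-3) = -46 -> not what was recorded
So the first discrepancy is step 10, where the right value is x = -46.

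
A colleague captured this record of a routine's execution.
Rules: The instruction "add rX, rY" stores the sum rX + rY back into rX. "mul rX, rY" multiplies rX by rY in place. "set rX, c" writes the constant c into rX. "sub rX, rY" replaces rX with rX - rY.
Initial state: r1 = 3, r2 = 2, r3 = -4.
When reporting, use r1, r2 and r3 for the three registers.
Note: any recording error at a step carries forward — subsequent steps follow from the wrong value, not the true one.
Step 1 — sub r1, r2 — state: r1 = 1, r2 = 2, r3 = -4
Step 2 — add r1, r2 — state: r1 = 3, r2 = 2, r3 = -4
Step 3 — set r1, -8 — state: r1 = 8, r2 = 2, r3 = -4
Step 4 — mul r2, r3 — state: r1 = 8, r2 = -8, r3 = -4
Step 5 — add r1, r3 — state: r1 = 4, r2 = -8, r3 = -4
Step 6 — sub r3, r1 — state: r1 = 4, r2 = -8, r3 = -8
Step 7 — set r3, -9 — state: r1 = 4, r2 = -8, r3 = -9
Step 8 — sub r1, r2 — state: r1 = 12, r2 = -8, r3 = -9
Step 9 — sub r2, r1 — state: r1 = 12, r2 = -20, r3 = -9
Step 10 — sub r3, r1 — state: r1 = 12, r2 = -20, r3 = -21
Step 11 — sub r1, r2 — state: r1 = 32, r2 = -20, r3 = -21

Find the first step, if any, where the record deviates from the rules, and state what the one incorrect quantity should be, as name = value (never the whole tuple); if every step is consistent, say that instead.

step 3, r1 = -8

Step 1: r1 = 3 - 2 = 1 — consistent with the record.
Step 2: r1 = 1 + 2 = 3 — exactly as logged.
Step 3: r1 = -8 — first mismatch against the record.
So the first discrepancy is step 3, where the right value is r1 = -8.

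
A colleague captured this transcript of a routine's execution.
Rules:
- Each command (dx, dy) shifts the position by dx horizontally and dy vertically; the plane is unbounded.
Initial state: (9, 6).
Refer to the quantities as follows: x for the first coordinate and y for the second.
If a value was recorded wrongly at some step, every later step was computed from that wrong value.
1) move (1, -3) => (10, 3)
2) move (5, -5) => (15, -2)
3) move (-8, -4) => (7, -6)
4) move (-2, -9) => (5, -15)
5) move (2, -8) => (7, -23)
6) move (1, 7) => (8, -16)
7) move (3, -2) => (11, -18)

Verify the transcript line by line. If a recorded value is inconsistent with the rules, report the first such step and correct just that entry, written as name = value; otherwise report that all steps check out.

no error

Recomputing the run from the initial state:
step 1: x = 10, y = 3
step 2: x = 15, y = -2
step 3: x = 7, y = -6
step 4: x = 5, y = -15
step 5: x = 7, y = -23
step 6: x = 8, y = -16
step 7: x = 11, y = -18
This matches the transcript at every step.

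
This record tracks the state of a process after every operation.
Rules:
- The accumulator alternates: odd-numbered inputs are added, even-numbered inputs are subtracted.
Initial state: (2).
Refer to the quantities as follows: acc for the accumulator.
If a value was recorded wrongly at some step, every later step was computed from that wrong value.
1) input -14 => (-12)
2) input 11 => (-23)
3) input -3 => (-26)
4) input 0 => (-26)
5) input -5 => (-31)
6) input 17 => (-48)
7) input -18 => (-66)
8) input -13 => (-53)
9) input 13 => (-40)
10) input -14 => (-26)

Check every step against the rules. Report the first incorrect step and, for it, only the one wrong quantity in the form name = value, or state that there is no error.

step 1: acc = 2 + -14 = -12 -> in agreement
step 2: acc = -12 - 11 = -23 -> same as recorded
step 3: acc = -23 + -3 = -26 -> matches
step 4: acc = -26 - 0 = -26 -> same as recorded
step 5: acc = -26 + -5 = -31 -> exactly as logged
step 6: acc = -31 - 17 = -48 -> verified
step 7: acc = -48 + -18 = -66 -> no discrepancy
step 8: acc = -66 - -13 = -53 -> matches
step 9: acc = -53 + 13 = -40 -> confirmed correct
step 10: acc = -40 - -14 = -26 -> confirmed correct
Each recorded entry agrees with the recomputation.

no error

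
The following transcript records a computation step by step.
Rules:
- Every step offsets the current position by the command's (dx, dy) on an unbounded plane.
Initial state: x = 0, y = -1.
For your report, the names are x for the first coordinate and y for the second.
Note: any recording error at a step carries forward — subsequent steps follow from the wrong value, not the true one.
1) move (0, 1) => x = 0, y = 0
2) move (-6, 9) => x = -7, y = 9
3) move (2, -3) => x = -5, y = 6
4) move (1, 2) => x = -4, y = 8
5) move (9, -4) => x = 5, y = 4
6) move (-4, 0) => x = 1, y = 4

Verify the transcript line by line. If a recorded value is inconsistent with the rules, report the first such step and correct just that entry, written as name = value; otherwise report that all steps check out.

step 2, x = -6

Step 1: x = 0 + (0) = 0, y = -1 + (1) = 0 — checks out.
Step 2: x = 0 + (-6) = -6, y = 0 + (9) = 9 — the entry is off here.
That makes step 2 the first incorrect line — x = -6 is what it should show.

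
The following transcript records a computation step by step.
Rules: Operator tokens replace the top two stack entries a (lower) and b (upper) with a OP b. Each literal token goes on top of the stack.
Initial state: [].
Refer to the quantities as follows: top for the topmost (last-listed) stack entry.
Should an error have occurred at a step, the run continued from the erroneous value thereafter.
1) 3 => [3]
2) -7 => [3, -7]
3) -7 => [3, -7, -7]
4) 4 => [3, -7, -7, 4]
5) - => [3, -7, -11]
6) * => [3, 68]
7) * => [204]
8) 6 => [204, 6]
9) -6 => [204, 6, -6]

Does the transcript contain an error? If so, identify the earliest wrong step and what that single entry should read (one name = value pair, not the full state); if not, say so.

step 6, top = 77

step 1: push 3: top = 3 -> same as recorded
step 2: push -7: top = -7 -> checks out
step 3: push -7: top = -7 -> agrees with the transcript
step 4: push 4: top = 4 -> no discrepancy
step 5: -7 - 4 = -11 -> checks out
step 6: -7 * -11 = 77 -> the entry is off here
First incorrect step: 6; the correct value is top = 77.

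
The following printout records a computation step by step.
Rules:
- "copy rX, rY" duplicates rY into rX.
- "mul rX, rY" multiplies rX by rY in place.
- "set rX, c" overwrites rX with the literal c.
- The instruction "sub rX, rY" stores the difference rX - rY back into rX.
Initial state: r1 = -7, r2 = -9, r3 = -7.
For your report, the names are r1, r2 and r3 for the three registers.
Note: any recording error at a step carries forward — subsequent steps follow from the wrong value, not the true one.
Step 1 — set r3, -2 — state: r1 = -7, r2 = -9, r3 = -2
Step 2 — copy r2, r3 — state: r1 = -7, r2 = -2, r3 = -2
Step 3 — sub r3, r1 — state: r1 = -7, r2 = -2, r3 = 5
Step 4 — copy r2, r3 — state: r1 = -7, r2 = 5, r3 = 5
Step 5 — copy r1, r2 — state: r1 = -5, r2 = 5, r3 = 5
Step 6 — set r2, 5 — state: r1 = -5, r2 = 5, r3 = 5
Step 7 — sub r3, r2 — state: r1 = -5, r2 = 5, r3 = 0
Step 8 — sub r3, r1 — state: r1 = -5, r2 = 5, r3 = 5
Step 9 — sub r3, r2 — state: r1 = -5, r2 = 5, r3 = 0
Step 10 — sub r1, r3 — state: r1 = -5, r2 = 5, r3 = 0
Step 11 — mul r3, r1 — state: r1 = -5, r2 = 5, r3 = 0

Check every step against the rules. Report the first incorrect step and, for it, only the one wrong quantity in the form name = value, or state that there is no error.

1. r3 = -2 (confirmed correct)
2. r2 = -2 (in agreement)
3. r3 = -2 - -7 = 5 (verified)
4. r2 = 5 (agrees with the printout)
5. r1 = 5 (this is not what the printout shows)
First deviation found at step 5; the corrected entry is r1 = 5.

step 5, r1 = 5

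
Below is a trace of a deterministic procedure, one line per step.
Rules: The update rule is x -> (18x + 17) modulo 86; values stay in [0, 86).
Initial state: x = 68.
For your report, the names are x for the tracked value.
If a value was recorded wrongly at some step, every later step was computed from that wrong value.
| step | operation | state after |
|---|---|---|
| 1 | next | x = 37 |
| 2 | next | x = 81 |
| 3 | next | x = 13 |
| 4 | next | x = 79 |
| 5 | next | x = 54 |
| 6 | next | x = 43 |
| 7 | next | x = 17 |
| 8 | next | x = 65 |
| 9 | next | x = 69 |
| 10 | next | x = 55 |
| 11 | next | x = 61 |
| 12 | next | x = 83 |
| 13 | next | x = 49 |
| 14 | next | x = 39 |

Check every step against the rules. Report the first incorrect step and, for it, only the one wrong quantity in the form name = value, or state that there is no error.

step 5, x = 63

Step 1: x = (18*68 + 17) mod 86 = 37 — no discrepancy.
Step 2: x = (18*37 + 17) mod 86 = 81 — same as recorded.
Step 3: x = (18*81 + 17) mod 86 = 13 — consistent with the trace.
Step 4: x = (18*13 + 17) mod 86 = 79 — agrees with the trace.
Step 5: x = (18*79 + 17) mod 86 = 63 — the trace disagrees here.
That makes step 5 the first incorrect line — x = 63 is what it should show.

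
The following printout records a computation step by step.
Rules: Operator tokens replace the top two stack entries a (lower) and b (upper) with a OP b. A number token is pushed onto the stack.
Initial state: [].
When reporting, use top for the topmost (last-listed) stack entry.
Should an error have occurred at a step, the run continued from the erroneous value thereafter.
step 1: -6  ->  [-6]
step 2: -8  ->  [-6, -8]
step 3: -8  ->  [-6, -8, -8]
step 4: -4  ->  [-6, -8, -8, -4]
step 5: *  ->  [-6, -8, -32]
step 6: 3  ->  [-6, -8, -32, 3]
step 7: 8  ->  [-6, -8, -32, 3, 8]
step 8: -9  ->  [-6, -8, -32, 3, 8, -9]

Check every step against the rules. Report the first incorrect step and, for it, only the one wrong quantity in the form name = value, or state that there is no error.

step 5, top = 32

step 1: push -6: top = -6 -> in agreement
step 2: push -8: top = -8 -> same as recorded
step 3: push -8: top = -8 -> verified
step 4: push -4: top = -4 -> agrees with the printout
step 5: -8 * -4 = 32 -> the printout has a different value
Conclusion: step 5 carries the first error; the entry should be top = 32.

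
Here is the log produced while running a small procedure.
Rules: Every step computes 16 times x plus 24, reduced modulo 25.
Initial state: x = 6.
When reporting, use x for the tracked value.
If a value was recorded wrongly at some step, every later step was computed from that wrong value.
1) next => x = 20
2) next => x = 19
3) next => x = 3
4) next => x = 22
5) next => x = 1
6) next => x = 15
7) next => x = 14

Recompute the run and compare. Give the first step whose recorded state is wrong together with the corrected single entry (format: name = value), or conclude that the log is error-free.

no error

step 1: x = (16*6 + 24) mod 25 = 20 -> no discrepancy
step 2: x = (16*20 + 24) mod 25 = 19 -> same as recorded
step 3: x = (16*19 + 24) mod 25 = 3 -> matches
step 4: x = (16*3 + 24) mod 25 = 22 -> no discrepancy
step 5: x = (16*22 + 24) mod 25 = 1 -> matches
step 6: x = (16*1 + 24) mod 25 = 15 -> matches
step 7: x = (16*15 + 24) mod 25 = 14 -> agrees with the log
No step deviates from the rules.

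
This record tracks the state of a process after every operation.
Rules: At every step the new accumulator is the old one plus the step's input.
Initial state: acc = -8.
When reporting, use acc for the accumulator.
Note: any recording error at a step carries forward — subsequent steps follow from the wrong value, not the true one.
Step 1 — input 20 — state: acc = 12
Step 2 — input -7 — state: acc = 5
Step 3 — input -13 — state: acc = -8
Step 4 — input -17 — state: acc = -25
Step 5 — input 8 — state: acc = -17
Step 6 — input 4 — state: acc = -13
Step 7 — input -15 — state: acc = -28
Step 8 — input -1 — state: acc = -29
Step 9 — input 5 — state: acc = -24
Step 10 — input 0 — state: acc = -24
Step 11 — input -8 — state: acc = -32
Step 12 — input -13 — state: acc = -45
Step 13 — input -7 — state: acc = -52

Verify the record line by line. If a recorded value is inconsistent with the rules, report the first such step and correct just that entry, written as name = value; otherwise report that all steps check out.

Step 1: acc = -8 + 20 = 12 — no discrepancy.
Step 2: acc = 12 + -7 = 5 — checks out.
Step 3: acc = 5 + -13 = -8 — checks out.
Step 4: acc = -8 + -17 = -25 — checks out.
Step 5: acc = -25 + 8 = -17 — agrees with the record.
Step 6: acc = -17 + 4 = -13 — checks out.
Step 7: acc = -13 + -15 = -28 — in agreement.
Step 8: acc = -28 + -1 = -29 — exactly as logged.
Step 9: acc = -29 + 5 = -24 — consistent with the record.
Step 10: acc = -24 + 0 = -24 — exactly as logged.
Step 11: acc = -24 + -8 = -32 — verified.
Step 12: acc = -32 + -13 = -45 — verified.
Step 13: acc = -45 + -7 = -52 — verified.
Each recorded entry agrees with the recomputation.

no error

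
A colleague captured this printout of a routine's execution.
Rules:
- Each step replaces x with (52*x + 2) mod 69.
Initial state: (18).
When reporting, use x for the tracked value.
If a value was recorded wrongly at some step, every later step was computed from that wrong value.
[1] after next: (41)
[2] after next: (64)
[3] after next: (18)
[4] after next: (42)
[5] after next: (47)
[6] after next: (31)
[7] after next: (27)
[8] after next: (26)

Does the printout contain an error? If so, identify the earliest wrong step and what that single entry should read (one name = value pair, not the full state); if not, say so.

step 4, x = 41

Recomputing the run from the initial state:
step 1: x = 41
step 2: x = 64
step 3: x = 18
step 4: x = 41
step 5: x = 64
step 6: x = 18
step 7: x = 41
step 8: x = 64
The first disagreement with the printout is at step 4, where the value should be x = 41.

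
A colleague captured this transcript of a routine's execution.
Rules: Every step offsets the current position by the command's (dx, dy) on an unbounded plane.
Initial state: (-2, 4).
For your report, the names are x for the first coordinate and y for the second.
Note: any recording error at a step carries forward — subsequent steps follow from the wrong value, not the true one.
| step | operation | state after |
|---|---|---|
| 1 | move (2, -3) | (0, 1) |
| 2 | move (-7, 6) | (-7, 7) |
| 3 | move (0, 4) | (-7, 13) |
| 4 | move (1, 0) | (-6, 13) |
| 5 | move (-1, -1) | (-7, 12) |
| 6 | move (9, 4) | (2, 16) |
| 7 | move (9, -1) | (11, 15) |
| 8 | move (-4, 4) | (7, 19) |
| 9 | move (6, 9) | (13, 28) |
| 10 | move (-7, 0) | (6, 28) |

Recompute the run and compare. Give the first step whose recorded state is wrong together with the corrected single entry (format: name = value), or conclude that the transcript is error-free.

step 3, y = 11

Recomputing the run from the initial state:
step 1: x = 0, y = 1
step 2: x = -7, y = 7
step 3: x = -7, y = 11
step 4: x = -6, y = 11
step 5: x = -7, y = 10
step 6: x = 2, y = 14
step 7: x = 11, y = 13
step 8: x = 7, y = 17
step 9: x = 13, y = 26
step 10: x = 6, y = 26
The first disagreement with the transcript is at step 3, where the value should be y = 11.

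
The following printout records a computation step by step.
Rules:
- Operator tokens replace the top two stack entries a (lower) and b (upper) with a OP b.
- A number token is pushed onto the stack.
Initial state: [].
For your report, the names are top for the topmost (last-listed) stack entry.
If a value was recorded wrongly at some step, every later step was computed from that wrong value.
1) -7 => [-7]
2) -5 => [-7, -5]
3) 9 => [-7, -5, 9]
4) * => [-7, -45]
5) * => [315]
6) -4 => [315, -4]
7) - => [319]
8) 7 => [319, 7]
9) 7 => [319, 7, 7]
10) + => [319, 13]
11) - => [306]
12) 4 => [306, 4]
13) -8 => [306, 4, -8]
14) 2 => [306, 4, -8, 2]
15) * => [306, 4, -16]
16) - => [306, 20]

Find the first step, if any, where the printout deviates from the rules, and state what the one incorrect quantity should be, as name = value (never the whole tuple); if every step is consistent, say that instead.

step 10, top = 14

step 1: push -7: top = -7 -> exactly as logged
step 2: push -5: top = -5 -> no discrepancy
step 3: push 9: top = 9 -> checks out
step 4: -5 * 9 = -45 -> same as recorded
step 5: -7 * -45 = 315 -> in agreement
step 6: push -4: top = -4 -> matches
step 7: 315 - -4 = 319 -> consistent with the printout
step 8: push 7: top = 7 -> same as recorded
step 9: push 7: top = 7 -> agrees with the printout
step 10: 7 + 7 = 14 -> not what was recorded
That makes step 10 the first incorrect line — top = 14 is what it should show.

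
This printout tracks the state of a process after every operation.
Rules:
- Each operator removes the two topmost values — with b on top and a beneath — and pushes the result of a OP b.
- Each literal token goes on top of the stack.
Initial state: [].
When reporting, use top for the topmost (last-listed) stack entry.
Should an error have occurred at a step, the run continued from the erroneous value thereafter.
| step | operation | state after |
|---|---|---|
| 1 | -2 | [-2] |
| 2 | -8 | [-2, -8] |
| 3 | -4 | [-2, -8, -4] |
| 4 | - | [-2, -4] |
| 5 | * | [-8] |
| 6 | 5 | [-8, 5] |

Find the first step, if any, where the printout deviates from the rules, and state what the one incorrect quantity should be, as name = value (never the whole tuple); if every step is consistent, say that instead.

step 1: push -2: top = -2 -> matches
step 2: push -8: top = -8 -> same as recorded
step 3: push -4: top = -4 -> agrees with the printout
step 4: -8 - -4 = -4 -> agrees with the printout
step 5: -2 * -4 = 8 -> first mismatch against the printout
First incorrect step: 5; the correct value is top = 8.

step 5, top = 8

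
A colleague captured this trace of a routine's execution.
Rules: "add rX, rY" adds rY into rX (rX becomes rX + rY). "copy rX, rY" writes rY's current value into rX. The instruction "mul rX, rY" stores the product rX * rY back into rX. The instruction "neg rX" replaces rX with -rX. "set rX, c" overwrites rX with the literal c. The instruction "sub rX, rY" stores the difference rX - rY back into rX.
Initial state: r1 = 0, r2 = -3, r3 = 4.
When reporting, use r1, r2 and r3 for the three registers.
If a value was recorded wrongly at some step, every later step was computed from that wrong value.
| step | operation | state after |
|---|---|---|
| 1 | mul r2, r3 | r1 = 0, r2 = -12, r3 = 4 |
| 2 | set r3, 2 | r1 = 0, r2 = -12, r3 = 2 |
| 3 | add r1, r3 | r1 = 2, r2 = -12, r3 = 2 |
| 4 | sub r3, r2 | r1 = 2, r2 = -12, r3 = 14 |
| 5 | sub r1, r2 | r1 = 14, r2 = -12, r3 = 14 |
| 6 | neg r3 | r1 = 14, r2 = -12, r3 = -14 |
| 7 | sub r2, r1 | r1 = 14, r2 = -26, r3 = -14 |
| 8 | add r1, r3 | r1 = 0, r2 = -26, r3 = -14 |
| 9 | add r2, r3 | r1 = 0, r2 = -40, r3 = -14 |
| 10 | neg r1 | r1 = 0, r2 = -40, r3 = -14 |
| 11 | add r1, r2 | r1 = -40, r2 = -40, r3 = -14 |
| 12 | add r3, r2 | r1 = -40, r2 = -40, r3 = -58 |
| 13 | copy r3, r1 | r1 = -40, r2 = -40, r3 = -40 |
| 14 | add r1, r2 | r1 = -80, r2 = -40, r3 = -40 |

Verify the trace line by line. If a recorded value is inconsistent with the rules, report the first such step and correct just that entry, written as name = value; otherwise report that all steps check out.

Step 1: r2 = -3 * 4 = -12 — agrees with the trace.
Step 2: r3 = 2 — consistent with the trace.
Step 3: r1 = 0 + 2 = 2 — exactly as logged.
Step 4: r3 = 2 - -12 = 14 — exactly as logged.
Step 5: r1 = 2 - -12 = 14 — confirmed correct.
Step 6: r3 = -(14) = -14 — same as recorded.
Step 7: r2 = -12 - 14 = -26 — matches.
Step 8: r1 = 14 + -14 = 0 — no discrepancy.
Step 9: r2 = -26 + -14 = -40 — checks out.
Step 10: r1 = -(0) = 0 — matches.
Step 11: r1 = 0 + -40 = -40 — no discrepancy.
Step 12: r3 = -14 + -40 = -54 — not what was recorded.
First deviation found at step 12; the corrected entry is r3 = -54.

step 12, r3 = -54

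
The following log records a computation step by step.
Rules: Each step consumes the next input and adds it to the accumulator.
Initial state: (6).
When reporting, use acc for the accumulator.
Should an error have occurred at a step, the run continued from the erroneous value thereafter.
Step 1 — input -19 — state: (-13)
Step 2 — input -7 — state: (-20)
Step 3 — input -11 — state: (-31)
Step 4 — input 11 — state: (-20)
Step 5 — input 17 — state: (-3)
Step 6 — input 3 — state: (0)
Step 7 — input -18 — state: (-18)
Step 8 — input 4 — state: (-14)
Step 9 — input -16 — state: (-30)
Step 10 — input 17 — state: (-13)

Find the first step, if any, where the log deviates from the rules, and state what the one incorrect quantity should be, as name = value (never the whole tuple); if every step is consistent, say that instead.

no error

Step 1: acc = 6 + -19 = -13 — matches.
Step 2: acc = -13 + -7 = -20 — no discrepancy.
Step 3: acc = -20 + -11 = -31 — no discrepancy.
Step 4: acc = -31 + 11 = -20 — agrees with the log.
Step 5: acc = -20 + 17 = -3 — checks out.
Step 6: acc = -3 + 3 = 0 — matches.
Step 7: acc = 0 + -18 = -18 — in agreement.
Step 8: acc = -18 + 4 = -14 — confirmed correct.
Step 9: acc = -14 + -16 = -30 — same as recorded.
Step 10: acc = -30 + 17 = -13 — exactly as logged.
Nothing is out of place; the run is error-free.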